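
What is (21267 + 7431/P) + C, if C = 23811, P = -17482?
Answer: 788046165/17482 ≈ 45078.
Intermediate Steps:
(21267 + 7431/P) + C = (21267 + 7431/(-17482)) + 23811 = (21267 + 7431*(-1/17482)) + 23811 = (21267 - 7431/17482) + 23811 = 371782263/17482 + 23811 = 788046165/17482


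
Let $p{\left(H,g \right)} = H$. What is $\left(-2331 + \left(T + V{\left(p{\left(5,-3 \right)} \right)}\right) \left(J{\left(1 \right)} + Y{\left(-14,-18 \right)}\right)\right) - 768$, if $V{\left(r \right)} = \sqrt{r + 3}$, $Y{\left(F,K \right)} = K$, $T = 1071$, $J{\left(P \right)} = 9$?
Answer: $-12738 - 18 \sqrt{2} \approx -12763.0$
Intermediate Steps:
$V{\left(r \right)} = \sqrt{3 + r}$
$\left(-2331 + \left(T + V{\left(p{\left(5,-3 \right)} \right)}\right) \left(J{\left(1 \right)} + Y{\left(-14,-18 \right)}\right)\right) - 768 = \left(-2331 + \left(1071 + \sqrt{3 + 5}\right) \left(9 - 18\right)\right) - 768 = \left(-2331 + \left(1071 + \sqrt{8}\right) \left(-9\right)\right) - 768 = \left(-2331 + \left(1071 + 2 \sqrt{2}\right) \left(-9\right)\right) - 768 = \left(-2331 - \left(9639 + 18 \sqrt{2}\right)\right) - 768 = \left(-11970 - 18 \sqrt{2}\right) - 768 = -12738 - 18 \sqrt{2}$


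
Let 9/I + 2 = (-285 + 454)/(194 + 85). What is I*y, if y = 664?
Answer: -1667304/389 ≈ -4286.1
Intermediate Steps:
I = -2511/389 (I = 9/(-2 + (-285 + 454)/(194 + 85)) = 9/(-2 + 169/279) = 9/(-389/279) = 9*(-279/389) = -2511/389 ≈ -6.4550)
I*y = -2511/389*664 = -1667304/389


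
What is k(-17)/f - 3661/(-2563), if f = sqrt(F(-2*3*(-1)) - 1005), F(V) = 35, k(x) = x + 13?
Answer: 3661/2563 + 2*I*sqrt(970)/485 ≈ 1.4284 + 0.12843*I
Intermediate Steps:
k(x) = 13 + x
f = I*sqrt(970) (f = sqrt(35 - 1005) = sqrt(-970) = I*sqrt(970) ≈ 31.145*I)
k(-17)/f - 3661/(-2563) = (13 - 17)/((I*sqrt(970))) - 3661/(-2563) = -(-2)*I*sqrt(970)/485 - 3661*(-1/2563) = 2*I*sqrt(970)/485 + 3661/2563 = 3661/2563 + 2*I*sqrt(970)/485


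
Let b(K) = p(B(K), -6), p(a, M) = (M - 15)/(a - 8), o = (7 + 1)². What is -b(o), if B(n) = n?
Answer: 3/8 ≈ 0.37500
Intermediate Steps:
o = 64 (o = 8² = 64)
p(a, M) = (-15 + M)/(-8 + a)
b(K) = -21/(-8 + K) (b(K) = (-15 - 6)/(-8 + K) = -21/(-8 + K))
-b(o) = -(-21)/(-8 + 64) = -(-21)/56 = -1*(-3/8) = 3/8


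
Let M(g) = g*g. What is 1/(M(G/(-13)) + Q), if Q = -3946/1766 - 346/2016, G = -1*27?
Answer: 150420816/286935889 ≈ 0.52423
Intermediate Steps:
G = -27
Q = -2141543/890064 (Q = -3946*1/1766 - 346*1/2016 = -1973/883 - 173/1008 = -2141543/890064 ≈ -2.4061)
M(g) = g²
1/(M(G/(-13)) + Q) = 1/((-27/(-13))² - 2141543/890064) = 1/((-27*(-1/13))² - 2141543/890064) = 1/((27/13)² - 2141543/890064) = 1/(729/169 - 2141543/890064) = 1/(286935889/150420816) = 150420816/286935889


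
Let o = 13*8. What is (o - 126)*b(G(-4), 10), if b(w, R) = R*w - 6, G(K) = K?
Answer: 1012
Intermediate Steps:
o = 104
b(w, R) = -6 + R*w
(o - 126)*b(G(-4), 10) = (104 - 126)*(-6 + 10*(-4)) = -22*(-6 - 40) = -22*(-46) = 1012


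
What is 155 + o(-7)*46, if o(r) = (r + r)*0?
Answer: 155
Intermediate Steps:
o(r) = 0 (o(r) = (2*r)*0 = 0)
155 + o(-7)*46 = 155 + 0*46 = 155 + 0 = 155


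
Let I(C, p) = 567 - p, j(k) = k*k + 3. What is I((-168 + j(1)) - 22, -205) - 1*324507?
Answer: -323735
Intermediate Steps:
j(k) = 3 + k² (j(k) = k² + 3 = 3 + k²)
I((-168 + j(1)) - 22, -205) - 1*324507 = (567 - 1*(-205)) - 1*324507 = (567 + 205) - 324507 = 772 - 324507 = -323735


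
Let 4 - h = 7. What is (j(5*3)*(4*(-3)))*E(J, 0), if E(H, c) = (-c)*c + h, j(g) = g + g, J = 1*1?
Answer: 1080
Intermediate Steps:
h = -3 (h = 4 - 1*7 = 4 - 7 = -3)
J = 1
j(g) = 2*g
E(H, c) = -3 - c² (E(H, c) = (-c)*c - 3 = -c² - 3 = -3 - c²)
(j(5*3)*(4*(-3)))*E(J, 0) = ((2*(5*3))*(4*(-3)))*(-3 - 1*0²) = ((2*15)*(-12))*(-3 - 1*0) = (30*(-12))*(-3 + 0) = -360*(-3) = 1080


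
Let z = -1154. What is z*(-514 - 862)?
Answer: 1587904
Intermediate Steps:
z*(-514 - 862) = -1154*(-514 - 862) = -1154*(-1376) = 1587904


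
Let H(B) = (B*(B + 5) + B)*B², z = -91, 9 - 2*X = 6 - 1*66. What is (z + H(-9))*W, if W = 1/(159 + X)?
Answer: 4192/387 ≈ 10.832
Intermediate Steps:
X = 69/2 (X = 9/2 - (6 - 1*66)/2 = 9/2 - (6 - 66)/2 = 9/2 - ½*(-60) = 9/2 + 30 = 69/2 ≈ 34.500)
H(B) = B²*(B + B*(5 + B)) (H(B) = (B*(5 + B) + B)*B² = (B + B*(5 + B))*B² = B²*(B + B*(5 + B)))
W = 2/387 (W = 1/(159 + 69/2) = 1/(387/2) = 2/387 ≈ 0.0051680)
(z + H(-9))*W = (-91 + (-9)³*(6 - 9))*(2/387) = (-91 - 729*(-3))*(2/387) = (-91 + 2187)*(2/387) = 2096*(2/387) = 4192/387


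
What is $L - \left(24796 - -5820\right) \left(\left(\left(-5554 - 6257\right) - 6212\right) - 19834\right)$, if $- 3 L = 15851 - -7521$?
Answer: $\frac{3477066364}{3} \approx 1.159 \cdot 10^{9}$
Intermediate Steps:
$L = - \frac{23372}{3}$ ($L = - \frac{15851 - -7521}{3} = - \frac{15851 + 7521}{3} = \left(- \frac{1}{3}\right) 23372 = - \frac{23372}{3} \approx -7790.7$)
$L - \left(24796 - -5820\right) \left(\left(\left(-5554 - 6257\right) - 6212\right) - 19834\right) = - \frac{23372}{3} - \left(24796 - -5820\right) \left(\left(\left(-5554 - 6257\right) - 6212\right) - 19834\right) = - \frac{23372}{3} - \left(24796 + 5820\right) \left(\left(-11811 - 6212\right) - 19834\right) = - \frac{23372}{3} - 30616 \left(-18023 - 19834\right) = - \frac{23372}{3} - 30616 \left(-37857\right) = - \frac{23372}{3} - -1159029912 = - \frac{23372}{3} + 1159029912 = \frac{3477066364}{3}$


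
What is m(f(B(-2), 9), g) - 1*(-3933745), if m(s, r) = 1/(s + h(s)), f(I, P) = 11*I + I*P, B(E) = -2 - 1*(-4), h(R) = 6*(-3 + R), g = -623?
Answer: 1030641191/262 ≈ 3.9337e+6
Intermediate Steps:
h(R) = -18 + 6*R
B(E) = 2 (B(E) = -2 + 4 = 2)
m(s, r) = 1/(-18 + 7*s) (m(s, r) = 1/(s + (-18 + 6*s)) = 1/(-18 + 7*s))
m(f(B(-2), 9), g) - 1*(-3933745) = 1/(-18 + 7*(2*(11 + 9))) - 1*(-3933745) = 1/(-18 + 7*(2*20)) + 3933745 = 1/(-18 + 7*40) + 3933745 = 1/(-18 + 280) + 3933745 = 1/262 + 3933745 = 1030641191/262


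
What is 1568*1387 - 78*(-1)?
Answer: 2174894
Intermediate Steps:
1568*1387 - 78*(-1) = 2174816 + 78 = 2174894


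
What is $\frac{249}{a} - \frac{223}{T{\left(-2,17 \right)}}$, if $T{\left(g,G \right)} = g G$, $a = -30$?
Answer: $- \frac{148}{85} \approx -1.7412$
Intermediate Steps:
$T{\left(g,G \right)} = G g$
$\frac{249}{a} - \frac{223}{T{\left(-2,17 \right)}} = \frac{249}{-30} - \frac{223}{17 \left(-2\right)} = 249 \left(- \frac{1}{30}\right) - \frac{223}{-34} = - \frac{83}{10} - - \frac{223}{34} = - \frac{83}{10} + \frac{223}{34} = - \frac{148}{85}$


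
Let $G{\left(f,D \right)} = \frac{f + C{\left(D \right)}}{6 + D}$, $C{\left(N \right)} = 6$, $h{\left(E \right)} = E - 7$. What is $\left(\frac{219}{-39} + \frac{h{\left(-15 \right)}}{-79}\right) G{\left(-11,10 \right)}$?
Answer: $\frac{27405}{16432} \approx 1.6678$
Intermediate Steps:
$h{\left(E \right)} = -7 + E$
$G{\left(f,D \right)} = \frac{6 + f}{6 + D}$ ($G{\left(f,D \right)} = \frac{f + 6}{6 + D} = \frac{6 + f}{6 + D}$)
$\left(\frac{219}{-39} + \frac{h{\left(-15 \right)}}{-79}\right) G{\left(-11,10 \right)} = \left(\frac{219}{-39} + \frac{-7 - 15}{-79}\right) \frac{6 - 11}{6 + 10} = \left(219 \left(- \frac{1}{39}\right) - - \frac{22}{79}\right) \frac{1}{16} \left(-5\right) = \left(- \frac{73}{13} + \frac{22}{79}\right) \frac{1}{16} \left(-5\right) = \left(- \frac{5481}{1027}\right) \left(- \frac{5}{16}\right) = \frac{27405}{16432}$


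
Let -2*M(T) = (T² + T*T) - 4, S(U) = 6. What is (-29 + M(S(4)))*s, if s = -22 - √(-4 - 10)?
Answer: 1386 + 63*I*√14 ≈ 1386.0 + 235.72*I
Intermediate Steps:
s = -22 - I*√14 (s = -22 - √(-14) = -22 - I*√14 ≈ -22.0 - 3.7417*I)
M(T) = 2 - T² (M(T) = -((T² + T*T) - 4)/2 = -((T² + T²) - 4)/2 = -(2*T² - 4)/2 = -(-4 + 2*T²)/2 = 2 - T²)
(-29 + M(S(4)))*s = (-29 + (2 - 1*6²))*(-22 - I*√14) = (-29 + (2 - 1*36))*(-22 - I*√14) = (-29 + (2 - 36))*(-22 - I*√14) = (-29 - 34)*(-22 - I*√14) = -63*(-22 - I*√14) = 1386 + 63*I*√14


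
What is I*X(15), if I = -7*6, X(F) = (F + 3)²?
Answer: -13608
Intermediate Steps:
X(F) = (3 + F)²
I = -42
I*X(15) = -42*(3 + 15)² = -42*18² = -42*324 = -13608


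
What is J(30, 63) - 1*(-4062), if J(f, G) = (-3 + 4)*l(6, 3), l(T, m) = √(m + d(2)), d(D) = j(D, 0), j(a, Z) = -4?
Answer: 4062 + I ≈ 4062.0 + 1.0*I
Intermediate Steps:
d(D) = -4
l(T, m) = √(-4 + m) (l(T, m) = √(m - 4) = √(-4 + m))
J(f, G) = I (J(f, G) = (-3 + 4)*√(-4 + 3) = 1*√(-1) = 1*I = I)
J(30, 63) - 1*(-4062) = I - 1*(-4062) = I + 4062 = 4062 + I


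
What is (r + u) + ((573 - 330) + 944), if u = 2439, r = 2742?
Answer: 6368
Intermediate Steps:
(r + u) + ((573 - 330) + 944) = (2742 + 2439) + ((573 - 330) + 944) = 5181 + (243 + 944) = 5181 + 1187 = 6368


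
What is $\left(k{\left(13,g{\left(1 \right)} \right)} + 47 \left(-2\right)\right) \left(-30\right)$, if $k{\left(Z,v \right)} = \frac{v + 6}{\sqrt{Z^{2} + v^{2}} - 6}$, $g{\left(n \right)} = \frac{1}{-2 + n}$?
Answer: $\frac{188490}{67} - \frac{75 \sqrt{170}}{67} \approx 2798.7$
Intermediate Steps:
$k{\left(Z,v \right)} = \frac{6 + v}{-6 + \sqrt{Z^{2} + v^{2}}}$
$\left(k{\left(13,g{\left(1 \right)} \right)} + 47 \left(-2\right)\right) \left(-30\right) = \left(\frac{6 + \frac{1}{-2 + 1}}{-6 + \sqrt{13^{2} + \left(\frac{1}{-2 + 1}\right)^{2}}} + 47 \left(-2\right)\right) \left(-30\right) = \left(\frac{6 + \frac{1}{-1}}{-6 + \sqrt{169 + \left(\frac{1}{-1}\right)^{2}}} - 94\right) \left(-30\right) = \left(\frac{6 - 1}{-6 + \sqrt{169 + \left(-1\right)^{2}}} - 94\right) \left(-30\right) = \left(\frac{1}{-6 + \sqrt{169 + 1}} \cdot 5 - 94\right) \left(-30\right) = \left(\frac{1}{-6 + \sqrt{170}} \cdot 5 - 94\right) \left(-30\right) = \left(\frac{5}{-6 + \sqrt{170}} - 94\right) \left(-30\right) = \left(-94 + \frac{5}{-6 + \sqrt{170}}\right) \left(-30\right) = 2820 - \frac{150}{-6 + \sqrt{170}}$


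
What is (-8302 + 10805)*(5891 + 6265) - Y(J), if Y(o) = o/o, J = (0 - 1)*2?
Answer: 30426467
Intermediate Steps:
J = -2 (J = -1*2 = -2)
Y(o) = 1
(-8302 + 10805)*(5891 + 6265) - Y(J) = (-8302 + 10805)*(5891 + 6265) - 1*1 = 2503*12156 - 1 = 30426468 - 1 = 30426467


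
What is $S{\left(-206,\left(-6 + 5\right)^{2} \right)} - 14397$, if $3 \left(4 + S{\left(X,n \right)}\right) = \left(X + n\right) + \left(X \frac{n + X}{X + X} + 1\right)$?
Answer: $- \frac{87019}{6} \approx -14503.0$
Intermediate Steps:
$S{\left(X,n \right)} = - \frac{11}{3} + \frac{X}{2} + \frac{n}{2}$ ($S{\left(X,n \right)} = -4 + \frac{\left(X + n\right) + \left(X \frac{n + X}{X + X} + 1\right)}{3} = -4 + \frac{\left(X + n\right) + \left(X \frac{X + n}{2 X} + 1\right)}{3} = -4 + \frac{\left(X + n\right) + \left(\left(\frac{X}{2} + \frac{n}{2}\right) + 1\right)}{3} = -4 + \frac{\left(X + n\right) + \left(1 + \frac{X}{2} + \frac{n}{2}\right)}{3} = -4 + \frac{1 + \frac{3 X}{2} + \frac{3 n}{2}}{3} = -4 + \left(\frac{1}{3} + \frac{X}{2} + \frac{n}{2}\right) = - \frac{11}{3} + \frac{X}{2} + \frac{n}{2}$)
$S{\left(-206,\left(-6 + 5\right)^{2} \right)} - 14397 = \left(- \frac{11}{3} + \frac{1}{2} \left(-206\right) + \frac{\left(-6 + 5\right)^{2}}{2}\right) - 14397 = \left(- \frac{11}{3} - 103 + \frac{\left(-1\right)^{2}}{2}\right) - 14397 = \left(- \frac{11}{3} - 103 + \frac{1}{2} \cdot 1\right) - 14397 = \left(- \frac{11}{3} - 103 + \frac{1}{2}\right) - 14397 = - \frac{637}{6} - 14397 = - \frac{87019}{6}$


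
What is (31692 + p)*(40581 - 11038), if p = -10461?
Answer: 627227433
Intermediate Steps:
(31692 + p)*(40581 - 11038) = (31692 - 10461)*(40581 - 11038) = 21231*29543 = 627227433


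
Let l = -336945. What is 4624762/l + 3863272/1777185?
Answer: -461156498062/39920906655 ≈ -11.552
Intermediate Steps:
4624762/l + 3863272/1777185 = 4624762/(-336945) + 3863272/1777185 = 4624762*(-1/336945) + 3863272*(1/1777185) = -4624762/336945 + 3863272/1777185 = -461156498062/39920906655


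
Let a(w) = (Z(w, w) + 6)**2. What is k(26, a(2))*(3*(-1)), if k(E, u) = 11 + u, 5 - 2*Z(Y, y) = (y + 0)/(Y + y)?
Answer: -3795/16 ≈ -237.19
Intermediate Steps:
Z(Y, y) = 5/2 - y/(2*(Y + y)) (Z(Y, y) = 5/2 - (y + 0)/(2*(Y + y)) = 5/2 - y/(2*(Y + y)))
a(w) = 1089/16 (a(w) = ((2*w + 5*w/2)/(w + w) + 6)**2 = ((9*w/2)/((2*w)) + 6)**2 = ((1/(2*w))*(9*w/2) + 6)**2 = (9/4 + 6)**2 = (33/4)**2 = 1089/16)
k(26, a(2))*(3*(-1)) = (11 + 1089/16)*(3*(-1)) = (1265/16)*(-3) = -3795/16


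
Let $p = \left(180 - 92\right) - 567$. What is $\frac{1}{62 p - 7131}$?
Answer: $- \frac{1}{36829} \approx -2.7153 \cdot 10^{-5}$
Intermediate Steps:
$p = -479$ ($p = 88 - 567 = -479$)
$\frac{1}{62 p - 7131} = \frac{1}{62 \left(-479\right) - 7131} = \frac{1}{-29698 - 7131} = \frac{1}{-36829} = - \frac{1}{36829}$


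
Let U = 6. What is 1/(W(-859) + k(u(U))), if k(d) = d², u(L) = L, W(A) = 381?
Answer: 1/417 ≈ 0.0023981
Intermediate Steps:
1/(W(-859) + k(u(U))) = 1/(381 + 6²) = 1/(381 + 36) = 1/417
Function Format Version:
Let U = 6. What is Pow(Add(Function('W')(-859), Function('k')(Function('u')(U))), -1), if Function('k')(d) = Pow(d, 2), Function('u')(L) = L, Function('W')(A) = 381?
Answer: Rational(1, 417) ≈ 0.0023981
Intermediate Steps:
Pow(Add(Function('W')(-859), Function('k')(Function('u')(U))), -1) = Pow(Add(381, Pow(6, 2)), -1) = Pow(Add(381, 36), -1) = Pow(417, -1) = Rational(1, 417)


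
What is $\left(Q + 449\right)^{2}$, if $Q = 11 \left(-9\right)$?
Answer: $122500$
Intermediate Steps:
$Q = -99$
$\left(Q + 449\right)^{2} = \left(-99 + 449\right)^{2} = 350^{2} = 122500$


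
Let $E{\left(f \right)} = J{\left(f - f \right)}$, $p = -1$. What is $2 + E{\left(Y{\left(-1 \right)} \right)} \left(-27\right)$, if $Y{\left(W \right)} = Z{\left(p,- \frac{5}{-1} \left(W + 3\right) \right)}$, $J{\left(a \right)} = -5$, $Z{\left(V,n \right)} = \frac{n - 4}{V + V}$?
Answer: $137$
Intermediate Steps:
$Z{\left(V,n \right)} = \frac{-4 + n}{2 V}$
$Y{\left(W \right)} = - \frac{11}{2} - \frac{5 W}{2}$ ($Y{\left(W \right)} = \frac{-4 + - \frac{5}{-1} \left(W + 3\right)}{2 \left(-1\right)} = \frac{1}{2} \left(-1\right) \left(-4 + \left(-5\right) \left(-1\right) \left(3 + W\right)\right) = \frac{1}{2} \left(-1\right) \left(-4 + 5 \left(3 + W\right)\right) = \frac{1}{2} \left(-1\right) \left(-4 + \left(15 + 5 W\right)\right) = \frac{1}{2} \left(-1\right) \left(11 + 5 W\right) = - \frac{11}{2} - \frac{5 W}{2}$)
$E{\left(f \right)} = -5$
$2 + E{\left(Y{\left(-1 \right)} \right)} \left(-27\right) = 2 - -135 = 2 + 135 = 137$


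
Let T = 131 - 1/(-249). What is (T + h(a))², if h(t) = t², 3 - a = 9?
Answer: 1729229056/62001 ≈ 27890.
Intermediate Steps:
a = -6 (a = 3 - 1*9 = 3 - 9 = -6)
T = 32620/249 (T = 131 - 1*(-1/249) = 131 + 1/249 = 32620/249 ≈ 131.00)
(T + h(a))² = (32620/249 + (-6)²)² = (32620/249 + 36)² = (41584/249)² = 1729229056/62001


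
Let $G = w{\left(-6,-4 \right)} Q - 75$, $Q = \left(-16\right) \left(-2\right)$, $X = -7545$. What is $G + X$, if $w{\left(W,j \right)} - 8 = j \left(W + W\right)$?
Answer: $-5828$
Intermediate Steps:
$w{\left(W,j \right)} = 8 + 2 W j$ ($w{\left(W,j \right)} = 8 + j \left(W + W\right) = 8 + j 2 W = 8 + 2 W j$)
$Q = 32$
$G = 1717$ ($G = \left(8 + 2 \left(-6\right) \left(-4\right)\right) 32 - 75 = \left(8 + 48\right) 32 - 75 = 56 \cdot 32 - 75 = 1792 - 75 = 1717$)
$G + X = 1717 - 7545 = -5828$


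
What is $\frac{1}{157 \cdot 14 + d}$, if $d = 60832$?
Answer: $\frac{1}{63030} \approx 1.5865 \cdot 10^{-5}$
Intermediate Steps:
$\frac{1}{157 \cdot 14 + d} = \frac{1}{157 \cdot 14 + 60832} = \frac{1}{2198 + 60832} = \frac{1}{63030}$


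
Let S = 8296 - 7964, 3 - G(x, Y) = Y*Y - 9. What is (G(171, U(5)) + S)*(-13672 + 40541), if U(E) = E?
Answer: 8571211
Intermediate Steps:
G(x, Y) = 12 - Y**2 (G(x, Y) = 3 - (Y*Y - 9) = 3 - (Y**2 - 9) = 3 - (-9 + Y**2) = 3 + (9 - Y**2) = 12 - Y**2)
S = 332
(G(171, U(5)) + S)*(-13672 + 40541) = ((12 - 1*5**2) + 332)*(-13672 + 40541) = ((12 - 1*25) + 332)*26869 = ((12 - 25) + 332)*26869 = (-13 + 332)*26869 = 319*26869 = 8571211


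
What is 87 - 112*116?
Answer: -12905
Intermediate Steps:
87 - 112*116 = 87 - 12992 = -12905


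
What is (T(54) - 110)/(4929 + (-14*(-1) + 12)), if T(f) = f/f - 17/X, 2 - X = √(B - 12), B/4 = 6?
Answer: -419/19820 + 17*√3/19820 ≈ -0.019655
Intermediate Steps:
B = 24 (B = 4*6 = 24)
X = 2 - 2*√3 (X = 2 - √(24 - 12) = 2 - √12 = 2 - 2*√3 ≈ -1.4641)
T(f) = 1 - 17/(2 - 2*√3) (T(f) = f/f - 17/(2 - 2*√3) = 1 - 17/(2 - 2*√3))
(T(54) - 110)/(4929 + (-14*(-1) + 12)) = ((21/4 + 17*√3/4) - 110)/(4929 + (-14*(-1) + 12)) = (-419/4 + 17*√3/4)/(4929 + (14 + 12)) = (-419/4 + 17*√3/4)/(4929 + 26) = (-419/4 + 17*√3/4)/4955 = (-419/4 + 17*√3/4)*(1/4955) = -419/19820 + 17*√3/19820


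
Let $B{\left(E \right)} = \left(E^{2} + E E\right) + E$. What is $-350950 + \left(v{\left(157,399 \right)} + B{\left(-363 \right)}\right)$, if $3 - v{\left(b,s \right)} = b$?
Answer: $-87929$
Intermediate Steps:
$v{\left(b,s \right)} = 3 - b$
$B{\left(E \right)} = E + 2 E^{2}$ ($B{\left(E \right)} = \left(E^{2} + E^{2}\right) + E = 2 E^{2} + E = E + 2 E^{2}$)
$-350950 + \left(v{\left(157,399 \right)} + B{\left(-363 \right)}\right) = -350950 - \left(154 + 363 \left(1 + 2 \left(-363\right)\right)\right) = -350950 + \left(\left(3 - 157\right) - 363 \left(1 - 726\right)\right) = -350950 - -263021 = -350950 + \left(-154 + 263175\right) = -350950 + 263021 = -87929$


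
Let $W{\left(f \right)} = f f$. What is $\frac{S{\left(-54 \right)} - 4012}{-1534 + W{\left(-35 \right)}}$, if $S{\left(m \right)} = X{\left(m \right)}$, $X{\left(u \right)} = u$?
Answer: $\frac{4066}{309} \approx 13.159$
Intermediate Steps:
$S{\left(m \right)} = m$
$W{\left(f \right)} = f^{2}$
$\frac{S{\left(-54 \right)} - 4012}{-1534 + W{\left(-35 \right)}} = \frac{-54 - 4012}{-1534 + \left(-35\right)^{2}} = - \frac{4066}{-1534 + 1225} = - \frac{4066}{-309} = \left(-4066\right) \left(- \frac{1}{309}\right) = \frac{4066}{309}$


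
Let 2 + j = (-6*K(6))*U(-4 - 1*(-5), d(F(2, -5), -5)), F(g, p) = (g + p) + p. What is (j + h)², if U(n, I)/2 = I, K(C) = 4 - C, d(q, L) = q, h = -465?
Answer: 434281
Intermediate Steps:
F(g, p) = g + 2*p
U(n, I) = 2*I
j = -194 (j = -2 + (-6*(4 - 1*6))*(2*(2 + 2*(-5))) = -2 + (-6*(4 - 6))*(2*(2 - 10)) = -2 + (-6*(-2))*(2*(-8)) = -2 + 12*(-16) = -2 - 192 = -194)
(j + h)² = (-194 - 465)² = (-659)² = 434281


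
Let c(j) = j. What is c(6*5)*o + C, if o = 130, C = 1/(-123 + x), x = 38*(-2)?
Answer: 776099/199 ≈ 3900.0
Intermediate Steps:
x = -76
C = -1/199 (C = 1/(-123 - 76) = 1/(-199) = -1/199 ≈ -0.0050251)
c(6*5)*o + C = (6*5)*130 - 1/199 = 30*130 - 1/199 = 3900 - 1/199 = 776099/199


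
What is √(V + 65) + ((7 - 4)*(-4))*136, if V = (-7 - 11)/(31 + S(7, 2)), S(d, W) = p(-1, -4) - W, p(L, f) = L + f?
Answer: -1632 + √257/2 ≈ -1624.0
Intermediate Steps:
S(d, W) = -5 - W (S(d, W) = (-1 - 4) - W = -5 - W)
V = -¾ (V = (-7 - 11)/(31 + (-5 - 1*2)) = -18/(31 + (-5 - 2)) = -18/(31 - 7) = -18/24 = -18*1/24 = -¾ ≈ -0.75000)
√(V + 65) + ((7 - 4)*(-4))*136 = √(-¾ + 65) + ((7 - 4)*(-4))*136 = √(257/4) + (3*(-4))*136 = √257/2 - 12*136 = √257/2 - 1632 = -1632 + √257/2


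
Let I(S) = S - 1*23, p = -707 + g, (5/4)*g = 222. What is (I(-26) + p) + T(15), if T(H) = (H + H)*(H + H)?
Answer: 1608/5 ≈ 321.60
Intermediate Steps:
g = 888/5 (g = (4/5)*222 = 888/5 ≈ 177.60)
p = -2647/5 (p = -707 + 888/5 = -2647/5 ≈ -529.40)
T(H) = 4*H**2 (T(H) = (2*H)*(2*H) = 4*H**2)
I(S) = -23 + S (I(S) = S - 23 = -23 + S)
(I(-26) + p) + T(15) = ((-23 - 26) - 2647/5) + 4*15**2 = (-49 - 2647/5) + 4*225 = -2892/5 + 900 = 1608/5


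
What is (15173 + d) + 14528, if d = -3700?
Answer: 26001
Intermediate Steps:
(15173 + d) + 14528 = (15173 - 3700) + 14528 = 11473 + 14528 = 26001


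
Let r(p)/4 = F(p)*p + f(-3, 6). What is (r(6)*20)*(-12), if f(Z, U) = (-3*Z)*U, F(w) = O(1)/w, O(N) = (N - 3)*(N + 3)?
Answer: -44160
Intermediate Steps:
O(N) = (-3 + N)*(3 + N)
F(w) = -8/w (F(w) = (-9 + 1**2)/w = (-9 + 1)/w = -8/w)
f(Z, U) = -3*U*Z
r(p) = 184 (r(p) = 4*((-8/p)*p - 3*6*(-3)) = 4*(-8 + 54) = 4*46 = 184)
(r(6)*20)*(-12) = (184*20)*(-12) = 3680*(-12) = -44160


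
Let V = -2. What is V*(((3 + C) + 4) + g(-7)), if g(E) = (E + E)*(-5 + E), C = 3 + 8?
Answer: -372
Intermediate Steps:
C = 11
g(E) = 2*E*(-5 + E) (g(E) = (2*E)*(-5 + E) = 2*E*(-5 + E))
V*(((3 + C) + 4) + g(-7)) = -2*(((3 + 11) + 4) + 2*(-7)*(-5 - 7)) = -2*((14 + 4) + 2*(-7)*(-12)) = -2*(18 + 168) = -2*186 = -372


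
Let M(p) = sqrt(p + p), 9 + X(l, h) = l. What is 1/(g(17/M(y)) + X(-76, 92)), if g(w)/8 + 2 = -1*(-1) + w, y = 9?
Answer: -837/68593 - 204*sqrt(2)/68593 ≈ -0.016408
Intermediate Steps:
X(l, h) = -9 + l
M(p) = sqrt(2)*sqrt(p) (M(p) = sqrt(2*p) = sqrt(2)*sqrt(p))
g(w) = -8 + 8*w (g(w) = -16 + 8*(-1*(-1) + w) = -16 + 8*(1 + w) = -16 + (8 + 8*w) = -8 + 8*w)
1/(g(17/M(y)) + X(-76, 92)) = 1/((-8 + 8*(17/((sqrt(2)*sqrt(9))))) + (-9 - 76)) = 1/((-8 + 8*(17/((sqrt(2)*3)))) - 85) = 1/((-8 + 8*(17/((3*sqrt(2))))) - 85) = 1/((-8 + 8*(17*(sqrt(2)/6))) - 85) = 1/((-8 + 8*(17*sqrt(2)/6)) - 85) = 1/((-8 + 68*sqrt(2)/3) - 85) = 1/(-93 + 68*sqrt(2)/3)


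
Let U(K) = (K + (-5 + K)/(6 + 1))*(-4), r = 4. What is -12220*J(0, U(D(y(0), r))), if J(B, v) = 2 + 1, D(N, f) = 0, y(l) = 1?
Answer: -36660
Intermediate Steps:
U(K) = 20/7 - 32*K/7 (U(K) = (K + (-5 + K)/7)*(-4) = (K + (-5 + K)*(⅐))*(-4) = (K + (-5/7 + K/7))*(-4) = (-5/7 + 8*K/7)*(-4) = 20/7 - 32*K/7)
J(B, v) = 3
-12220*J(0, U(D(y(0), r))) = -12220*3 = -36660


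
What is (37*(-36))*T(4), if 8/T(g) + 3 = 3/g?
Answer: 4736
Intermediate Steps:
T(g) = 8/(-3 + 3/g)
(37*(-36))*T(4) = (37*(-36))*(-8*4/(-3 + 3*4)) = -(-10656)*4/(-3 + 12) = -(-10656)*4/9 = -1332*(-32/9) = 4736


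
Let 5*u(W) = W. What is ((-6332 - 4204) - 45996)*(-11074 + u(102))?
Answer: 3124410576/5 ≈ 6.2488e+8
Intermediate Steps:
u(W) = W/5
((-6332 - 4204) - 45996)*(-11074 + u(102)) = ((-6332 - 4204) - 45996)*(-11074 + (1/5)*102) = (-10536 - 45996)*(-11074 + 102/5) = -56532*(-55268/5) = 3124410576/5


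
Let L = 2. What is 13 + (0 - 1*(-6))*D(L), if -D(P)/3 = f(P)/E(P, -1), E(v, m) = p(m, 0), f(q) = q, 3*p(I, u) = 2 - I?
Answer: -23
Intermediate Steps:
p(I, u) = ⅔ - I/3 (p(I, u) = (2 - I)/3 = ⅔ - I/3)
E(v, m) = ⅔ - m/3
D(P) = -3*P (D(P) = -3*P/(⅔ - ⅓*(-1)) = -3*P/(⅔ + ⅓) = -3*P/1 = -3*P)
13 + (0 - 1*(-6))*D(L) = 13 + (0 - 1*(-6))*(-3*2) = 13 + (0 + 6)*(-6) = 13 + 6*(-6) = 13 - 36 = -23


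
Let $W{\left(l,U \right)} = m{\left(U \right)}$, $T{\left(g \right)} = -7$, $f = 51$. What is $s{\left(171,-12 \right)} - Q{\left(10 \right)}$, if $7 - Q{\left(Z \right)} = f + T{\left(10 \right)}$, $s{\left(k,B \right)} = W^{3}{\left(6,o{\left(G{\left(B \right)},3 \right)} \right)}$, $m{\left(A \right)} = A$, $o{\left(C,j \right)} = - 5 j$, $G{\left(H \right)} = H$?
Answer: $-3338$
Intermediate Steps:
$W{\left(l,U \right)} = U$
$s{\left(k,B \right)} = -3375$ ($s{\left(k,B \right)} = \left(\left(-5\right) 3\right)^{3} = \left(-15\right)^{3} = -3375$)
$Q{\left(Z \right)} = -37$ ($Q{\left(Z \right)} = 7 - \left(51 - 7\right) = 7 - 44 = -37$)
$s{\left(171,-12 \right)} - Q{\left(10 \right)} = -3375 - -37 = -3375 + 37 = -3338$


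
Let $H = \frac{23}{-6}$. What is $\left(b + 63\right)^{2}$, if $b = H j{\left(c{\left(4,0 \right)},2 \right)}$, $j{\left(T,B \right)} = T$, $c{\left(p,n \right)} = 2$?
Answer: $\frac{27556}{9} \approx 3061.8$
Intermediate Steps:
$H = - \frac{23}{6}$ ($H = 23 \left(- \frac{1}{6}\right) = - \frac{23}{6} \approx -3.8333$)
$b = - \frac{23}{3}$ ($b = \left(- \frac{23}{6}\right) 2 = - \frac{23}{3} \approx -7.6667$)
$\left(b + 63\right)^{2} = \left(- \frac{23}{3} + 63\right)^{2} = \left(\frac{166}{3}\right)^{2} = \frac{27556}{9}$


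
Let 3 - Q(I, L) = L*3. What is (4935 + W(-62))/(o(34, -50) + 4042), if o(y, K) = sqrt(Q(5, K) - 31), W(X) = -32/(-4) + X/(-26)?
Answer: 129930090/106194673 - 32145*sqrt(122)/106194673 ≈ 1.2202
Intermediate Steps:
Q(I, L) = 3 - 3*L (Q(I, L) = 3 - L*3 = 3 - 3*L)
W(X) = 8 - X/26 (W(X) = -32*(-1/4) + X*(-1/26) = 8 - X/26)
o(y, K) = sqrt(-28 - 3*K) (o(y, K) = sqrt((3 - 3*K) - 31) = sqrt(-28 - 3*K))
(4935 + W(-62))/(o(34, -50) + 4042) = (4935 + (8 - 1/26*(-62)))/(sqrt(-28 - 3*(-50)) + 4042) = (4935 + (8 + 31/13))/(sqrt(-28 + 150) + 4042) = (4935 + 135/13)/(sqrt(122) + 4042) = 64290/(13*(4042 + sqrt(122)))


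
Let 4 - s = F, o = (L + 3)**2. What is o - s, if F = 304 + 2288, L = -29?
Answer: 3264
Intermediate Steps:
o = 676 (o = (-29 + 3)**2 = (-26)**2 = 676)
F = 2592
s = -2588 (s = 4 - 1*2592 = 4 - 2592 = -2588)
o - s = 676 - 1*(-2588) = 676 + 2588 = 3264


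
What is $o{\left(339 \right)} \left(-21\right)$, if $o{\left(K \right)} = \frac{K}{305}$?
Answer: $- \frac{7119}{305} \approx -23.341$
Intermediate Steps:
$o{\left(K \right)} = \frac{K}{305}$ ($o{\left(K \right)} = K \frac{1}{305} = \frac{K}{305}$)
$o{\left(339 \right)} \left(-21\right) = \frac{1}{305} \cdot 339 \left(-21\right) = \frac{339}{305} \left(-21\right) = - \frac{7119}{305}$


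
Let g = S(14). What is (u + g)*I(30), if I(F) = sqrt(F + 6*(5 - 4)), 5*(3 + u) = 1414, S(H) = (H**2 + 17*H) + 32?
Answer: 22374/5 ≈ 4474.8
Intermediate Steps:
S(H) = 32 + H**2 + 17*H
u = 1399/5 (u = -3 + (1/5)*1414 = -3 + 1414/5 = 1399/5 ≈ 279.80)
I(F) = sqrt(6 + F) (I(F) = sqrt(F + 6*1) = sqrt(F + 6) = sqrt(6 + F))
g = 466 (g = 32 + 14**2 + 17*14 = 32 + 196 + 238 = 466)
(u + g)*I(30) = (1399/5 + 466)*sqrt(6 + 30) = 3729*sqrt(36)/5 = (3729/5)*6 = 22374/5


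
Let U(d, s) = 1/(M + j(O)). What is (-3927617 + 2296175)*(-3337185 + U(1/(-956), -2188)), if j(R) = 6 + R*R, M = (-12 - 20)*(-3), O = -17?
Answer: 2128769692739628/391 ≈ 5.4444e+12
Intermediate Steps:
M = 96 (M = -32*(-3) = 96)
j(R) = 6 + R**2
U(d, s) = 1/391 (U(d, s) = 1/(96 + (6 + (-17)**2)) = 1/(96 + (6 + 289)) = 1/(96 + 295) = 1/391)
(-3927617 + 2296175)*(-3337185 + U(1/(-956), -2188)) = (-3927617 + 2296175)*(-3337185 + 1/391) = -1631442*(-1304839334/391) = 2128769692739628/391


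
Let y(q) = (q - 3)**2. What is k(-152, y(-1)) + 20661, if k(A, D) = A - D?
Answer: 20493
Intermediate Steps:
y(q) = (-3 + q)**2
k(-152, y(-1)) + 20661 = (-152 - (-3 - 1)**2) + 20661 = (-152 - 1*(-4)**2) + 20661 = (-152 - 1*16) + 20661 = (-152 - 16) + 20661 = -168 + 20661 = 20493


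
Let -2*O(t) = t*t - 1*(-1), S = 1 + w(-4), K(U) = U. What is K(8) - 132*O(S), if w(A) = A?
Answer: 668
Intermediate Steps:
S = -3 (S = 1 - 4 = -3)
O(t) = -1/2 - t**2/2 (O(t) = -(t*t - 1*(-1))/2 = -(t**2 + 1)/2 = -(1 + t**2)/2 = -1/2 - t**2/2)
K(8) - 132*O(S) = 8 - 132*(-1/2 - 1/2*(-3)**2) = 8 - 132*(-1/2 - 1/2*9) = 8 - 132*(-1/2 - 9/2) = 8 - 132*(-5) = 8 + 660 = 668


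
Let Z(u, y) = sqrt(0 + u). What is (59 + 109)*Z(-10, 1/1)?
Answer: 168*I*sqrt(10) ≈ 531.26*I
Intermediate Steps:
Z(u, y) = sqrt(u)
(59 + 109)*Z(-10, 1/1) = (59 + 109)*sqrt(-10) = 168*(I*sqrt(10)) = 168*I*sqrt(10)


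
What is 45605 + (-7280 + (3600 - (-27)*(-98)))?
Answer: 39279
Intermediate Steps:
45605 + (-7280 + (3600 - (-27)*(-98))) = 45605 + (-7280 + (3600 - 1*2646)) = 45605 + (-7280 + (3600 - 2646)) = 45605 + (-7280 + 954) = 45605 - 6326 = 39279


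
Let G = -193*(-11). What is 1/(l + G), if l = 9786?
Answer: 1/11909 ≈ 8.3970e-5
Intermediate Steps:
G = 2123
1/(l + G) = 1/(9786 + 2123) = 1/11909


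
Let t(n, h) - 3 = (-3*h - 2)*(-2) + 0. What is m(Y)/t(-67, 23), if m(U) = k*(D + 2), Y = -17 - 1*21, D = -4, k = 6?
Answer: -12/145 ≈ -0.082759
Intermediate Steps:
Y = -38 (Y = -17 - 21 = -38)
t(n, h) = 7 + 6*h (t(n, h) = 3 + ((-3*h - 2)*(-2) + 0) = 3 + ((-2 - 3*h)*(-2) + 0) = 3 + ((4 + 6*h) + 0) = 3 + (4 + 6*h) = 7 + 6*h)
m(U) = -12 (m(U) = 6*(-4 + 2) = 6*(-2) = -12)
m(Y)/t(-67, 23) = -12/(7 + 6*23) = -12/(7 + 138) = -12/145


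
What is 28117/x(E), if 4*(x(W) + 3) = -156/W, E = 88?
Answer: -2474296/303 ≈ -8166.0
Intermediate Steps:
x(W) = -3 - 39/W (x(W) = -3 + (-156/W)/4 = -3 - 39/W)
28117/x(E) = 28117/(-3 - 39/88) = 28117/(-303/88) = 28117*(-88/303) = -2474296/303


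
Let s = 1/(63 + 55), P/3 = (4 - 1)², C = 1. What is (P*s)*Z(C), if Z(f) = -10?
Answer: -135/59 ≈ -2.2881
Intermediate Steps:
P = 27 (P = 3*(4 - 1)² = 3*3² = 3*9 = 27)
s = 1/118 ≈ 0.0084746
(P*s)*Z(C) = (27*(1/118))*(-10) = (27/118)*(-10) = -135/59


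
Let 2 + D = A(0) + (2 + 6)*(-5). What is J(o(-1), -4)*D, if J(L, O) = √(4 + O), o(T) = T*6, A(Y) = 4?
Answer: 0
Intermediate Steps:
o(T) = 6*T
D = -38 (D = -2 + (4 + (2 + 6)*(-5)) = -2 + (4 + 8*(-5)) = -2 + (4 - 40) = -2 - 36 = -38)
J(o(-1), -4)*D = √(4 - 4)*(-38) = √0*(-38) = 0*(-38) = 0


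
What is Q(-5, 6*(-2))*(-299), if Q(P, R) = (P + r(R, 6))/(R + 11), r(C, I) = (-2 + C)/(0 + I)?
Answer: -6578/3 ≈ -2192.7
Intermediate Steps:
r(C, I) = (-2 + C)/I
Q(P, R) = (-⅓ + P + R/6)/(11 + R) (Q(P, R) = (P + (-2 + R)/6)/(R + 11) = (P + (-2 + R)/6)/(11 + R) = (P + (-⅓ + R/6))/(11 + R) = (-⅓ + P + R/6)/(11 + R))
Q(-5, 6*(-2))*(-299) = ((-2 + 6*(-2) + 6*(-5))/(6*(11 + 6*(-2))))*(-299) = ((-2 - 12 - 30)/(6*(11 - 12)))*(-299) = ((⅙)*(-44)/(-1))*(-299) = ((⅙)*(-1)*(-44))*(-299) = (22/3)*(-299) = -6578/3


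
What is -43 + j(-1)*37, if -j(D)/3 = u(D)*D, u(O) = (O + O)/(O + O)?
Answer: 68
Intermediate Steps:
u(O) = 1 (u(O) = (2*O)/((2*O)) = (2*O)*(1/(2*O)) = 1)
j(D) = -3*D
-43 + j(-1)*37 = -43 - 3*(-1)*37 = -43 + 3*37 = -43 + 111 = 68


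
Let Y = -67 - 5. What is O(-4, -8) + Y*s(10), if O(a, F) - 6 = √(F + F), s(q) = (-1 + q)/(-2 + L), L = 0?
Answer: 330 + 4*I ≈ 330.0 + 4.0*I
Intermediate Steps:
Y = -72
s(q) = ½ - q/2 (s(q) = (-1 + q)/(-2 + 0) = (-1 + q)/(-2) = (-1 + q)*(-½) = ½ - q/2)
O(a, F) = 6 + √2*√F (O(a, F) = 6 + √(F + F) = 6 + √(2*F) = 6 + √2*√F)
O(-4, -8) + Y*s(10) = (6 + √2*√(-8)) - 72*(½ - ½*10) = (6 + √2*(2*I*√2)) - 72*(½ - 5) = (6 + 4*I) - 72*(-9/2) = (6 + 4*I) + 324 = 330 + 4*I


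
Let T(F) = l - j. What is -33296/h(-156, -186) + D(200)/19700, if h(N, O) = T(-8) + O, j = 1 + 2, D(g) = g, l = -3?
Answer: 409981/2364 ≈ 173.43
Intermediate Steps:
j = 3
T(F) = -6 (T(F) = -3 - 1*3 = -3 - 3 = -6)
h(N, O) = -6 + O
-33296/h(-156, -186) + D(200)/19700 = -33296/(-6 - 186) + 200/19700 = -33296/(-192) + 200*(1/19700) = -33296*(-1/192) + 2/197 = 2081/12 + 2/197 = 409981/2364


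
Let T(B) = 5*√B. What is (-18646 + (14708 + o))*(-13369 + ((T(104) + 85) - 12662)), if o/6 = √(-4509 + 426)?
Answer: 4*(1969 - 3*I*√4083)*(12973 - 5*√26) ≈ 1.0197e+8 - 9.9279e+6*I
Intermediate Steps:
o = 6*I*√4083 (o = 6*√(-4509 + 426) = 6*√(-4083) = 6*(I*√4083) = 6*I*√4083 ≈ 383.39*I)
(-18646 + (14708 + o))*(-13369 + ((T(104) + 85) - 12662)) = (-18646 + (14708 + 6*I*√4083))*(-13369 + ((5*√104 + 85) - 12662)) = (-3938 + 6*I*√4083)*(-13369 + ((5*(2*√26) + 85) - 12662)) = (-3938 + 6*I*√4083)*(-13369 + ((10*√26 + 85) - 12662)) = (-3938 + 6*I*√4083)*(-13369 + ((85 + 10*√26) - 12662)) = (-3938 + 6*I*√4083)*(-13369 + (-12577 + 10*√26)) = (-3938 + 6*I*√4083)*(-25946 + 10*√26) = (-25946 + 10*√26)*(-3938 + 6*I*√4083)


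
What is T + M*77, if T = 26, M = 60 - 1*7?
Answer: 4107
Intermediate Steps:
M = 53 (M = 60 - 7 = 53)
T + M*77 = 26 + 53*77 = 26 + 4081 = 4107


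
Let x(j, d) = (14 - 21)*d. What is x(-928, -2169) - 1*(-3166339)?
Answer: 3181522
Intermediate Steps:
x(j, d) = -7*d
x(-928, -2169) - 1*(-3166339) = -7*(-2169) - 1*(-3166339) = 15183 + 3166339 = 3181522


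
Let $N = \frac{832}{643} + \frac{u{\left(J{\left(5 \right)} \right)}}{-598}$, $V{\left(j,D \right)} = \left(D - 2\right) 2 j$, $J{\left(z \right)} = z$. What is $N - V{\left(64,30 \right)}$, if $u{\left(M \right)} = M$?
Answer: $- \frac{1377603855}{384514} \approx -3582.7$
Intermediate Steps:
$V{\left(j,D \right)} = j \left(-4 + 2 D\right)$ ($V{\left(j,D \right)} = \left(D - 2\right) 2 j = \left(-2 + D\right) 2 j = \left(-4 + 2 D\right) j = j \left(-4 + 2 D\right)$)
$N = \frac{494321}{384514}$ ($N = \frac{832}{643} + \frac{5}{-598} = 832 \cdot \frac{1}{643} + 5 \left(- \frac{1}{598}\right) = \frac{832}{643} - \frac{5}{598} = \frac{494321}{384514} \approx 1.2856$)
$N - V{\left(64,30 \right)} = \frac{494321}{384514} - 2 \cdot 64 \left(-2 + 30\right) = \frac{494321}{384514} - 2 \cdot 64 \cdot 28 = \frac{494321}{384514} - 3584 = - \frac{1377603855}{384514}$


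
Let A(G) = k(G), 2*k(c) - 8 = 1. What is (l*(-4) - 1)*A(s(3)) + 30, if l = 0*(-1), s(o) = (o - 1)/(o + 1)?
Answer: 51/2 ≈ 25.500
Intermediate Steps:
s(o) = (-1 + o)/(1 + o)
l = 0
k(c) = 9/2 (k(c) = 4 + (½)*1 = 4 + ½ = 9/2)
A(G) = 9/2
(l*(-4) - 1)*A(s(3)) + 30 = (0*(-4) - 1)*(9/2) + 30 = (0 - 1)*(9/2) + 30 = -1*9/2 + 30 = -9/2 + 30 = 51/2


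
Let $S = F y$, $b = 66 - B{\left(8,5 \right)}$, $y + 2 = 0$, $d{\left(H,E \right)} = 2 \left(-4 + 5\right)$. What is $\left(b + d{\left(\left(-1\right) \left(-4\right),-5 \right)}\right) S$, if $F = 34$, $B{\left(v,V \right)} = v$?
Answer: $-4080$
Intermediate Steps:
$d{\left(H,E \right)} = 2$ ($d{\left(H,E \right)} = 2 \cdot 1 = 2$)
$y = -2$ ($y = -2 + 0 = -2$)
$b = 58$ ($b = 66 - 8 = 58$)
$S = -68$ ($S = 34 \left(-2\right) = -68$)
$\left(b + d{\left(\left(-1\right) \left(-4\right),-5 \right)}\right) S = \left(58 + 2\right) \left(-68\right) = 60 \left(-68\right) = -4080$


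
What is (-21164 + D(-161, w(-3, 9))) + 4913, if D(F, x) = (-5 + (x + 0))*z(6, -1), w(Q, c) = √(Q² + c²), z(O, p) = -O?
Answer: -16221 - 18*√10 ≈ -16278.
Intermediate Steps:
D(F, x) = 30 - 6*x (D(F, x) = (-5 + (x + 0))*(-1*6) = (-5 + x)*(-6) = 30 - 6*x)
(-21164 + D(-161, w(-3, 9))) + 4913 = (-21164 + (30 - 6*√((-3)² + 9²))) + 4913 = (-21164 + (30 - 6*√(9 + 81))) + 4913 = (-21164 + (30 - 18*√10)) + 4913 = (-21134 - 18*√10) + 4913 = -16221 - 18*√10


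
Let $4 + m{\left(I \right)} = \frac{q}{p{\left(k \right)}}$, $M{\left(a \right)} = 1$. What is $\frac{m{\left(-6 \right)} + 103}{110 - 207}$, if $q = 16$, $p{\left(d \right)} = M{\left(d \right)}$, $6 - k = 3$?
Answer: $- \frac{115}{97} \approx -1.1856$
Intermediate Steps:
$k = 3$ ($k = 6 - 3 = 3$)
$p{\left(d \right)} = 1$
$m{\left(I \right)} = 12$ ($m{\left(I \right)} = -4 + \frac{16}{1} = -4 + 16 \cdot 1 = -4 + 16 = 12$)
$\frac{m{\left(-6 \right)} + 103}{110 - 207} = \frac{12 + 103}{110 - 207} = \frac{115}{-97} = 115 \left(- \frac{1}{97}\right) = - \frac{115}{97}$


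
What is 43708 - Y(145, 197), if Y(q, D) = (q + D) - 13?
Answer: 43379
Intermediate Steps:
Y(q, D) = -13 + D + q (Y(q, D) = (D + q) - 13 = -13 + D + q)
43708 - Y(145, 197) = 43708 - (-13 + 197 + 145) = 43708 - 1*329 = 43708 - 329 = 43379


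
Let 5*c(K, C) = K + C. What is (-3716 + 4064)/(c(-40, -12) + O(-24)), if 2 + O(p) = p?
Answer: -870/91 ≈ -9.5604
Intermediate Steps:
O(p) = -2 + p
c(K, C) = C/5 + K/5 (c(K, C) = (K + C)/5 = (C + K)/5 = C/5 + K/5)
(-3716 + 4064)/(c(-40, -12) + O(-24)) = (-3716 + 4064)/(((1/5)*(-12) + (1/5)*(-40)) + (-2 - 24)) = 348/((-12/5 - 8) - 26) = 348/(-52/5 - 26) = 348/(-182/5) = 348*(-5/182) = -870/91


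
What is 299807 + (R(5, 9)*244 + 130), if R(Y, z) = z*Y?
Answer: 310917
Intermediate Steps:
R(Y, z) = Y*z
299807 + (R(5, 9)*244 + 130) = 299807 + ((5*9)*244 + 130) = 299807 + (45*244 + 130) = 299807 + (10980 + 130) = 299807 + 11110 = 310917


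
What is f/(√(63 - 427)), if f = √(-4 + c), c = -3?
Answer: √13/26 ≈ 0.13867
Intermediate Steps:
f = I*√7 (f = √(-4 - 3) = √(-7) = I*√7 ≈ 2.6458*I)
f/(√(63 - 427)) = (I*√7)/(√(63 - 427)) = (I*√7)/(√(-364)) = (I*√7)/((2*I*√91)) = (I*√7)*(-I*√91/182) = √13/26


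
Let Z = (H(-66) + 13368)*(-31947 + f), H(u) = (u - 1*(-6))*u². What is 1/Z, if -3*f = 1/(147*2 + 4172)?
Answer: 2233/17691166788124 ≈ 1.2622e-10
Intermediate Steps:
f = -1/13398 (f = -1/(3*(147*2 + 4172)) = -1/(3*(294 + 4172)) = -⅓/4466 = -⅓*1/4466 = -1/13398 ≈ -7.4638e-5)
H(u) = u²*(6 + u) (H(u) = (u + 6)*u² = (6 + u)*u² = u²*(6 + u))
Z = 17691166788124/2233 (Z = ((-66)²*(6 - 66) + 13368)*(-31947 - 1/13398) = (4356*(-60) + 13368)*(-428025907/13398) = (-261360 + 13368)*(-428025907/13398) = -247992*(-428025907/13398) = 17691166788124/2233 ≈ 7.9226e+9)
1/Z = 1/(17691166788124/2233) = 2233/17691166788124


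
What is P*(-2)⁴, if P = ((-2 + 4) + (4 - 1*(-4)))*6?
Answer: 960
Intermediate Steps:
P = 60 (P = (2 + (4 + 4))*6 = (2 + 8)*6 = 10*6 = 60)
P*(-2)⁴ = 60*(-2)⁴ = 60*16 = 960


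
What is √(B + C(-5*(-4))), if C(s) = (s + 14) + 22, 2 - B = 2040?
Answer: I*√1982 ≈ 44.52*I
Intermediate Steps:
B = -2038 (B = 2 - 1*2040 = 2 - 2040 = -2038)
C(s) = 36 + s (C(s) = (14 + s) + 22 = 36 + s)
√(B + C(-5*(-4))) = √(-2038 + (36 - 5*(-4))) = √(-2038 + (36 + 20)) = √(-2038 + 56) = √(-1982) = I*√1982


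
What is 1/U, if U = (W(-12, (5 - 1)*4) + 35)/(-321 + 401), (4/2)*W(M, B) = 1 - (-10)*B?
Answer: 160/231 ≈ 0.69264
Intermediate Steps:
W(M, B) = ½ + 5*B (W(M, B) = (1 - (-10)*B)/2 = (1 + 10*B)/2 = ½ + 5*B)
U = 231/160 (U = ((½ + 5*((5 - 1)*4)) + 35)/(-321 + 401) = ((½ + 5*(4*4)) + 35)/80 = ((½ + 5*16) + 35)*(1/80) = ((½ + 80) + 35)*(1/80) = (161/2 + 35)*(1/80) = (231/2)*(1/80) = 231/160 ≈ 1.4438)
1/U = 1/(231/160) = 160/231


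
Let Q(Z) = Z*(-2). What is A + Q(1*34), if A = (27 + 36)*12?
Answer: 688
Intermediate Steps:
Q(Z) = -2*Z
A = 756 (A = 63*12 = 756)
A + Q(1*34) = 756 - 2*34 = 756 - 68 = 688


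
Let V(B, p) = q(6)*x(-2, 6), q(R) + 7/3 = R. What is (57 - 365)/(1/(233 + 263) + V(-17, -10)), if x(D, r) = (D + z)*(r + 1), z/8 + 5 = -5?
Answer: 458304/3131741 ≈ 0.14634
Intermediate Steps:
z = -80 (z = -40 + 8*(-5) = -40 - 40 = -80)
q(R) = -7/3 + R
x(D, r) = (1 + r)*(-80 + D) (x(D, r) = (D - 80)*(r + 1) = (-80 + D)*(1 + r) = (1 + r)*(-80 + D))
V(B, p) = -6314/3 (V(B, p) = (-7/3 + 6)*(-80 - 2 - 80*6 - 2*6) = 11*(-80 - 2 - 480 - 12)/3 = (11/3)*(-574) = -6314/3)
(57 - 365)/(1/(233 + 263) + V(-17, -10)) = (57 - 365)/(1/(233 + 263) - 6314/3) = -308/(1/496 - 6314/3) = -308/(-3131741/1488) = -308*(-1488/3131741) = 458304/3131741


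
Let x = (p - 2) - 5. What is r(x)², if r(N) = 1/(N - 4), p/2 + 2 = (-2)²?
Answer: 1/49 ≈ 0.020408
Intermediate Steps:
p = 4 (p = -4 + 2*(-2)² = -4 + 2*4 = -4 + 8 = 4)
x = -3 (x = (4 - 2) - 5 = 2 - 5 = -3)
r(N) = 1/(-4 + N)
r(x)² = (1/(-4 - 3))² = (1/(-7))² = (-⅐)² = 1/49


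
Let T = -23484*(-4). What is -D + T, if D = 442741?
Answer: -348805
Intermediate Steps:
T = 93936 (T = -1957*(-48) = 93936)
-D + T = -1*442741 + 93936 = -442741 + 93936 = -348805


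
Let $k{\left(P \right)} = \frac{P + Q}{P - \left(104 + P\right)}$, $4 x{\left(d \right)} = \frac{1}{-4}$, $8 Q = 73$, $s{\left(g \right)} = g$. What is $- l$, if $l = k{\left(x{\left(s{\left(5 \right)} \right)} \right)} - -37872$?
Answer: $- \frac{63018863}{1664} \approx -37872.0$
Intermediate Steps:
$Q = \frac{73}{8}$ ($Q = \frac{1}{8} \cdot 73 = \frac{73}{8} \approx 9.125$)
$x{\left(d \right)} = - \frac{1}{16}$ ($x{\left(d \right)} = \frac{1}{4 \left(-4\right)} = \frac{1}{4} \left(- \frac{1}{4}\right) = - \frac{1}{16}$)
$k{\left(P \right)} = - \frac{73}{832} - \frac{P}{104}$ ($k{\left(P \right)} = \frac{P + \frac{73}{8}}{P - \left(104 + P\right)} = \frac{\frac{73}{8} + P}{-104} = \left(\frac{73}{8} + P\right) \left(- \frac{1}{104}\right) = - \frac{73}{832} - \frac{P}{104}$)
$l = \frac{63018863}{1664}$ ($l = \left(- \frac{73}{832} - - \frac{1}{1664}\right) - -37872 = \left(- \frac{73}{832} + \frac{1}{1664}\right) + 37872 = - \frac{145}{1664} + 37872 = \frac{63018863}{1664} \approx 37872.0$)
$- l = \left(-1\right) \frac{63018863}{1664} = - \frac{63018863}{1664}$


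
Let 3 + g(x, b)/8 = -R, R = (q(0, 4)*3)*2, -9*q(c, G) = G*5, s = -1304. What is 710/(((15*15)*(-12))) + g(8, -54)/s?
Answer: -14363/44010 ≈ -0.32636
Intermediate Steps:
q(c, G) = -5*G/9 (q(c, G) = -G*5/9 = -5*G/9)
R = -40/3 (R = (-5/9*4*3)*2 = -20/9*3*2 = -20/3*2 = -40/3 ≈ -13.333)
g(x, b) = 248/3 (g(x, b) = -24 + 8*(-1*(-40/3)) = -24 + 8*(40/3) = -24 + 320/3 = 248/3)
710/(((15*15)*(-12))) + g(8, -54)/s = 710/(((15*15)*(-12))) + (248/3)/(-1304) = 710/((225*(-12))) + (248/3)*(-1/1304) = 710/(-2700) - 31/489 = 710*(-1/2700) - 31/489 = -71/270 - 31/489 = -14363/44010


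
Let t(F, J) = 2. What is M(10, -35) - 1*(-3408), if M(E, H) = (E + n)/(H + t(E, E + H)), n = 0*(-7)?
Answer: 112454/33 ≈ 3407.7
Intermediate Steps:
n = 0
M(E, H) = E/(2 + H) (M(E, H) = (E + 0)/(H + 2) = E/(2 + H))
M(10, -35) - 1*(-3408) = 10/(2 - 35) - 1*(-3408) = 10/(-33) + 3408 = 10*(-1/33) + 3408 = -10/33 + 3408 = 112454/33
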